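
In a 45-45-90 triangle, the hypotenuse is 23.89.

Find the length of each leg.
In a 45-45-90 triangle hypotenuse = leg·√2, so leg = hypotenuse/√2.
Leg = 23.89/√2 ≈ 23.89/1.41421 ≈ 16.8928

Each leg = 16.89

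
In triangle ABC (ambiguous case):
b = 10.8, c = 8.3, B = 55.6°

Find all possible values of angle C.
b/sin(B) = c/sin(C)  ⇒  sin(C) = c·sin(B)/b = 8.3·sin(55.6°)/10.8
sin(55.6°) ≈ 0.825113
sin(C) ≈ 8.3·0.825113/10.8 ≈ 6.84844/10.8 ≈ 0.634115
Candidate 1: C₁ = arcsin(0.634115) ≈ 39.3544°  →  A = 180° − 55.6° − 39.3544° ≈ 85.0456° > 0, valid
Candidate 2: C₂ = 180° − C₁ ≈ 140.646°  →  A = 180° − 55.6° − 140.646° ≈ -16.2456° ≤ 0, not a valid triangle

C = 39.35° (one solution)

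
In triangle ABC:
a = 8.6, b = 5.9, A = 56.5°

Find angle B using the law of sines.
a/sin(A) = b/sin(B)  ⇒  sin(B) = b·sin(A)/a = 5.9·sin(56.5°)/8.6
sin(56.5°) ≈ 0.833886
sin(B) ≈ 5.9·0.833886/8.6 ≈ 4.91993/8.6 ≈ 0.572084
B = arcsin(0.572084) ≈ 34.8957°
(Since b ≤ a we need B ≤ A, so the obtuse alternative 180° − 34.8957° ≈ 145.104° is rejected.)

B = 34.9°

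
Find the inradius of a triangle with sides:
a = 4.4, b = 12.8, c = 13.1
r = Area/s where s is the semi-perimeter.
s = (4.4 + 12.8 + 13.1)/2 = 30.3/2 = 15.15
Area = √(s(s−a)(s−b)(s−c)) = √(15.15·10.75·2.35·2.05) ≈ √784.59 ≈ 28.0105
r ≈ 28.0105/15.15 ≈ 1.84888

r = 1.849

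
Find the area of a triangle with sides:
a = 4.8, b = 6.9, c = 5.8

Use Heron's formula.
s = (4.8 + 6.9 + 5.8)/2 = 17.5/2 = 8.75
s − a = 3.95, s − b = 1.85, s − c = 2.95
s(s−a)(s−b)(s−c) = 8.75·3.95·1.85·2.95 ≈ 188.625
Area = √188.625 ≈ 13.7341

Area = 13.73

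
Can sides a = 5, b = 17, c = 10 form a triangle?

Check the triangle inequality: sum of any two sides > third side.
a + b vs c: 5 + 17 = 22 > 10  ✓
a + c vs b: 5 + 10 = 15 ≤ 17  ✗
b + c vs a: 17 + 10 = 27 > 5  ✓

No: 5 + 10 = 15 is not > 17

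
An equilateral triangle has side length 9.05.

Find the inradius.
r = Area/s with s the semi-perimeter.
Area = (√3/4)·9.05² = (√3/4)·81.9025 ≈ 0.433013·81.9025 ≈ 35.4648
s = 3·9.05/2 = 13.575
r ≈ 35.4648/13.575 ≈ 2.61251
(Equivalently r = side/(2√3) = 9.05/3.4641 ≈ 2.61251.)

r = 2.613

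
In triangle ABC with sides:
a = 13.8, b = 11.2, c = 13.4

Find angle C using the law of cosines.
c² = a² + b² − 2ab·cos(C)  ⇒  cos(C) = (a² + b² − c²)/(2ab)
cos(C) = (13.8² + 11.2² − 13.4²)/(2·13.8·11.2) = (190.44 + 125.44 − 179.56)/309.12 = 136.32/309.12 ≈ 0.440994
C = arccos(0.440994) ≈ 63.8327°

C = 63.83°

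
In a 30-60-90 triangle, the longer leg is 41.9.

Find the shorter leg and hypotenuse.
In a 30-60-90 triangle the sides are in ratio 1 : √3 : 2, so short leg = long leg/√3 and hypotenuse = 2·(short leg).
Short leg = 41.9/√3 ≈ 41.9/1.73205 ≈ 24.191
Hypotenuse = 2·24.191 ≈ 48.382

Short leg = 24.19, Hypotenuse = 48.38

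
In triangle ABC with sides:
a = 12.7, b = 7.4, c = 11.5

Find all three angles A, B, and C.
Law of cosines for each angle (a² = 161.29, b² = 54.76, c² = 132.25):
cos(A) = (b² + c² − a²)/(2bc) = (54.76 + 132.25 − 161.29)/(2·7.4·11.5) = 25.72/170.2 ≈ 0.151116  ⇒  A ≈ 81.3084°
cos(B) = (a² + c² − b²)/(2ac) = (161.29 + 132.25 − 54.76)/(2·12.7·11.5) = 238.78/292.1 ≈ 0.81746  ⇒  B ≈ 35.1687°
cos(C) = (a² + b² − c²)/(2ab) = (161.29 + 54.76 − 132.25)/(2·12.7·7.4) = 83.8/187.96 ≈ 0.44584  ⇒  C ≈ 63.5229°
Check: A + B + C ≈ 180°

A = 81.31°, B = 35.17°, C = 63.52°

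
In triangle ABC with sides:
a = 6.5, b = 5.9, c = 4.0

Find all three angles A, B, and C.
Law of cosines for each angle (a² = 42.25, b² = 34.81, c² = 16):
cos(A) = (b² + c² − a²)/(2bc) = (34.81 + 16 − 42.25)/(2·5.9·4.0) = 8.56/47.2 ≈ 0.181356  ⇒  A ≈ 79.5513°
cos(B) = (a² + c² − b²)/(2ac) = (42.25 + 16 − 34.81)/(2·6.5·4.0) = 23.44/52 ≈ 0.450769  ⇒  B ≈ 63.207°
cos(C) = (a² + b² − c²)/(2ab) = (42.25 + 34.81 − 16)/(2·6.5·5.9) = 61.06/76.7 ≈ 0.796089  ⇒  C ≈ 37.2418°
Check: A + B + C ≈ 180°

A = 79.55°, B = 63.21°, C = 37.24°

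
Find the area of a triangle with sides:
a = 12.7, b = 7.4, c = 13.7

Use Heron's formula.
s = (12.7 + 7.4 + 13.7)/2 = 33.8/2 = 16.9
s − a = 4.2, s − b = 9.5, s − c = 3.2
s(s−a)(s−b)(s−c) = 16.9·4.2·9.5·3.2 ≈ 2157.79
Area = √2157.79 ≈ 46.452

Area = 46.45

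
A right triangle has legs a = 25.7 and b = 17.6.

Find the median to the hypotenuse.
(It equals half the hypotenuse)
Hypotenuse c = √(a² + b²) = √(660.49 + 309.76) = √970.25 ≈ 31.1488
Median to hypotenuse = c/2 ≈ 31.1488/2 ≈ 15.5744

Median = 15.57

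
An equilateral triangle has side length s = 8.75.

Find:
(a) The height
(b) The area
(a) The height splits the triangle into two 30-60-90 halves: h = s·√3/2 = 8.75·1.73205/2 ≈ 15.1554/2 ≈ 7.57772
(b) Area = (√3/4)·s² = (√3/4)·8.75² = (√3/4)·76.5625 ≈ 0.433013·76.5625 ≈ 33.1525

Height = 7.578, Area = 33.15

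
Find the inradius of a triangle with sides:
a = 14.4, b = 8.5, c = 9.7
r = Area/s where s is the semi-perimeter.
s = (14.4 + 8.5 + 9.7)/2 = 32.6/2 = 16.3
Area = √(s(s−a)(s−b)(s−c)) = √(16.3·1.9·7.8·6.6) ≈ √1594.34 ≈ 39.9291
r ≈ 39.9291/16.3 ≈ 2.44964

r = 2.45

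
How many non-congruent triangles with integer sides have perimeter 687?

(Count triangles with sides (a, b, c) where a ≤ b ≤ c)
Let a ≤ b ≤ c with a + b + c = 687. The only binding inequality is a + b > c, i.e. 687 − c > c, so c < 687/2; and c ≥ 687/3 since c is the largest side.
So 229 ≤ c ≤ 343. For each c, b runs from ⌈(687 − c)/2⌉ up to c (then a = 687 − b − c satisfies 1 ≤ a ≤ b automatically), giving c − ⌈(687 − c)/2⌉ + 1 choices.
Summing over c: 1 + 2 + 4 + 5 + … + 170 + 172  (115 terms, c = 229, …, 343) = 9919
Check (closed form: nearest integer to p²/48 for even p, (p+3)²/48 for odd p): (687+3)²/48 = 690²/48 = 476100/48 ≈ 9918.75 → 9919

9919 triangles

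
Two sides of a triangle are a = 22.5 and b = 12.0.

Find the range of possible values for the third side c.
Triangle inequality: |a − b| < c < a + b
|a − b| = |22.5 − 12.0| = 10.5
a + b = 22.5 + 12.0 = 34.5

10.5 < c < 34.5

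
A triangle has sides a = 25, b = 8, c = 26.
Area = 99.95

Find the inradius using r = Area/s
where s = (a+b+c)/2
s = (25 + 8 + 26)/2 = 59/2 = 29.5
r = Area/s = 99.95/29.5 ≈ 3.38814

r = 3.388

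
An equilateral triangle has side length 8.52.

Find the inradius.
r = Area/s with s the semi-perimeter.
Area = (√3/4)·8.52² = (√3/4)·72.5904 ≈ 0.433013·72.5904 ≈ 31.4326
s = 3·8.52/2 = 12.78
r ≈ 31.4326/12.78 ≈ 2.45951
(Equivalently r = side/(2√3) = 8.52/3.4641 ≈ 2.45951.)

r = 2.46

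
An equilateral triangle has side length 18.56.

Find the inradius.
r = Area/s with s the semi-perimeter.
Area = (√3/4)·18.56² = (√3/4)·344.4736 ≈ 0.433013·344.4736 ≈ 149.161
s = 3·18.56/2 = 27.84
r ≈ 149.161/27.84 ≈ 5.35781
(Equivalently r = side/(2√3) = 18.56/3.4641 ≈ 5.35781.)

r = 5.358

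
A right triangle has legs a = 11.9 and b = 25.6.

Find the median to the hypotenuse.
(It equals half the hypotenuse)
Hypotenuse c = √(a² + b²) = √(141.61 + 655.36) = √796.97 ≈ 28.2307
Median to hypotenuse = c/2 ≈ 28.2307/2 ≈ 14.1153

Median = 14.12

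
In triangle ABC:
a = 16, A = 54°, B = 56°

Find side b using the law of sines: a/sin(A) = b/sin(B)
a/sin(A) = b/sin(B)  ⇒  b = a·sin(B)/sin(A) = 16·sin(56°)/sin(54°)
sin(56°) ≈ 0.829038, sin(54°) ≈ 0.809017
b ≈ 16·0.829038/0.809017 ≈ 13.2646/0.809017 ≈ 16.3959

b = 16.4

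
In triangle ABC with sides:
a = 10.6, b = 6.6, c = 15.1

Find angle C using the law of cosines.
c² = a² + b² − 2ab·cos(C)  ⇒  cos(C) = (a² + b² − c²)/(2ab)
cos(C) = (10.6² + 6.6² − 15.1²)/(2·10.6·6.6) = (112.36 + 43.56 − 228.01)/139.92 = -72.09/139.92 ≈ -0.515223
C = arccos(-0.515223) ≈ 121.012°

C = 121°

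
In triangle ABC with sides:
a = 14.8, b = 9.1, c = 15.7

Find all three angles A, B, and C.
Law of cosines for each angle (a² = 219.04, b² = 82.81, c² = 246.49):
cos(A) = (b² + c² − a²)/(2bc) = (82.81 + 246.49 − 219.04)/(2·9.1·15.7) = 110.26/285.74 ≈ 0.385875  ⇒  A ≈ 67.3019°
cos(B) = (a² + c² − b²)/(2ac) = (219.04 + 246.49 − 82.81)/(2·14.8·15.7) = 382.72/464.72 ≈ 0.82355  ⇒  B ≈ 34.5583°
cos(C) = (a² + b² − c²)/(2ab) = (219.04 + 82.81 − 246.49)/(2·14.8·9.1) = 55.36/269.36 ≈ 0.205524  ⇒  C ≈ 78.1398°
Check: A + B + C ≈ 180°

A = 67.3°, B = 34.56°, C = 78.14°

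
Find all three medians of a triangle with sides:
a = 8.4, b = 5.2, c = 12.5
Median formula: m_a = ½√(2b² + 2c² − a²) (and cyclically). a² = 70.56, b² = 27.04, c² = 156.25.
m_a = ½√(2·27.04 + 2·156.25 − 70.56) = ½√296.02 ≈ ½·17.2052 ≈ 8.60262
m_b = ½√(2·70.56 + 2·156.25 − 27.04) = ½√426.58 ≈ ½·20.6538 ≈ 10.3269
m_c = ½√(2·70.56 + 2·27.04 − 156.25) = ½√38.95 ≈ ½·6.24099 ≈ 3.1205

m_a = 8.603, m_b = 10.33, m_c = 3.12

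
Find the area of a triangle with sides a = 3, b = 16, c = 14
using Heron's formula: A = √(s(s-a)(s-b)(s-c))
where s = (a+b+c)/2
s = (3 + 16 + 14)/2 = 33/2 = 16.5
s − a = 13.5, s − b = 0.5, s − c = 2.5
s(s−a)(s−b)(s−c) = 16.5·13.5·0.5·2.5 = 278.4375
Area = √278.4375 ≈ 16.6864

s = 16.5, Area = 16.69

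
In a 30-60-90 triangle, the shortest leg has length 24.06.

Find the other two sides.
In a 30-60-90 triangle the sides are in ratio 1 : √3 : 2 (short leg : long leg : hypotenuse).
Long leg = 24.06·√3 ≈ 24.06·1.73205 ≈ 41.6731
Hypotenuse = 2·24.06 = 48.12

Long leg = 24.06√3 = 41.67, Hypotenuse = 48.12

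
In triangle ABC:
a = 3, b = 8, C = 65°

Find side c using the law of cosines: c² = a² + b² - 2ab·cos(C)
c² = 3² + 8² − 2·3·8·cos(65°)
cos(65°) ≈ 0.422618
c² ≈ 9 + 64 − 48·(0.422618) ≈ 73 − 20.2857 ≈ 52.7143
c ≈ √52.7143 ≈ 7.26046

c = 7.26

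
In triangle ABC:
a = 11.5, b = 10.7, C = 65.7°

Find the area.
Two sides and the included angle (SAS): A = ½·a·b·sin(C) = ½·11.5·10.7·sin(65.7°)
sin(65.7°) ≈ 0.911403
A ≈ ½·123.05·0.911403 = 61.525·0.911403 ≈ 56.0741

Area = 56.07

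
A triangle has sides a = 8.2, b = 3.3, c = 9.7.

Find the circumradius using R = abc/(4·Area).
First find the area with Heron's formula.
s = (8.2 + 3.3 + 9.7)/2 = 10.6
Area = √(s(s−a)(s−b)(s−c)) = √(10.6·2.4·7.3·0.9) ≈ √167.141 ≈ 12.9283
abc = 8.2·3.3·9.7 = 262.482
R = abc/(4·Area) ≈ 262.482/(4·12.9283) = 262.482/51.7132 ≈ 5.07573

R = 5.076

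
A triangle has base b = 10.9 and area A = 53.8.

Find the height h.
A = ½·b·h  ⇒  h = 2A/b = 2·53.8/10.9 = 107.6/10.9 ≈ 9.87156

h = 9.872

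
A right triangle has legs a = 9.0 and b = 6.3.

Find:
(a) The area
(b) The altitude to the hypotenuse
(a) The legs are perpendicular, so Area = ½·a·b = ½·9.0·6.3 = ½·56.7 = 28.35
(b) Hypotenuse c = √(a² + b²) = √(81 + 39.69) = √120.69 ≈ 10.9859
    Area = ½·c·h_c  ⇒  h_c = 2·Area/c = 56.7/10.9859 ≈ 5.16116

Area = 28.35, h_c = 5.161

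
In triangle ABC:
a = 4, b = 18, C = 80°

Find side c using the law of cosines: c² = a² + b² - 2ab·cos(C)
c² = 4² + 18² − 2·4·18·cos(80°)
cos(80°) ≈ 0.173648
c² ≈ 16 + 324 − 144·(0.173648) ≈ 340 − 25.0053 ≈ 314.995
c ≈ √314.995 ≈ 17.7481

c = 17.75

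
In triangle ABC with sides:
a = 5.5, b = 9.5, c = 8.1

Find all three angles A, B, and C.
Law of cosines for each angle (a² = 30.25, b² = 90.25, c² = 65.61):
cos(A) = (b² + c² − a²)/(2bc) = (90.25 + 65.61 − 30.25)/(2·9.5·8.1) = 125.61/153.9 ≈ 0.816179  ⇒  A ≈ 35.2959°
cos(B) = (a² + c² − b²)/(2ac) = (30.25 + 65.61 − 90.25)/(2·5.5·8.1) = 5.61/89.1 ≈ 0.062963  ⇒  B ≈ 86.3901°
cos(C) = (a² + b² − c²)/(2ab) = (30.25 + 90.25 − 65.61)/(2·5.5·9.5) = 54.89/104.5 ≈ 0.525263  ⇒  C ≈ 58.314°
Check: A + B + C ≈ 180°

A = 35.3°, B = 86.39°, C = 58.31°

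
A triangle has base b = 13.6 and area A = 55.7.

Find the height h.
A = ½·b·h  ⇒  h = 2A/b = 2·55.7/13.6 = 111.4/13.6 ≈ 8.19118

h = 8.191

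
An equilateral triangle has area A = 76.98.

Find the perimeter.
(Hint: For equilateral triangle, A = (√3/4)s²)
A = (√3/4)s²  ⇒  s² = 4A/√3 = 4·76.98/√3 = 307.92/1.73205 ≈ 177.778
s ≈ √177.778 ≈ 13.3333
Perimeter = 3s ≈ 3·13.3333 ≈ 40

Perimeter = 40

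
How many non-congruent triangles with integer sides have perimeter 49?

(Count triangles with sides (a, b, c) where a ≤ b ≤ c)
Let a ≤ b ≤ c with a + b + c = 49. The only binding inequality is a + b > c, i.e. 49 − c > c, so c < 49/2; and c ≥ 49/3 since c is the largest side.
So 17 ≤ c ≤ 24. For each c, b runs from ⌈(49 − c)/2⌉ up to c (then a = 49 − b − c satisfies 1 ≤ a ≤ b automatically), giving c − ⌈(49 − c)/2⌉ + 1 choices.
Summing over c: 2 + 3 + 5 + 6 + 8 + 9 + 11 + 12 = 56
Check (closed form: nearest integer to p²/48 for even p, (p+3)²/48 for odd p): (49+3)²/48 = 52²/48 = 2704/48 ≈ 56.33 → 56

56 triangles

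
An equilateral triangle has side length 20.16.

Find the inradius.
r = Area/s with s the semi-perimeter.
Area = (√3/4)·20.16² = (√3/4)·406.4256 ≈ 0.433013·406.4256 ≈ 175.987
s = 3·20.16/2 = 30.24
r ≈ 175.987/30.24 ≈ 5.81969
(Equivalently r = side/(2√3) = 20.16/3.4641 ≈ 5.81969.)

r = 5.82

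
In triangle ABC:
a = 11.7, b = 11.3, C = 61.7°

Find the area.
Two sides and the included angle (SAS): A = ½·a·b·sin(C) = ½·11.7·11.3·sin(61.7°)
sin(61.7°) ≈ 0.880477
A ≈ ½·132.21·0.880477 = 66.105·0.880477 ≈ 58.204

Area = 58.2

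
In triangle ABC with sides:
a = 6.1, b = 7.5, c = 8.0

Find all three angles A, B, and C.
Law of cosines for each angle (a² = 37.21, b² = 56.25, c² = 64):
cos(A) = (b² + c² − a²)/(2bc) = (56.25 + 64 − 37.21)/(2·7.5·8.0) = 83.04/120 ≈ 0.692  ⇒  A ≈ 46.2114°
cos(B) = (a² + c² − b²)/(2ac) = (37.21 + 64 − 56.25)/(2·6.1·8.0) = 44.96/97.6 ≈ 0.460656  ⇒  B ≈ 62.5706°
cos(C) = (a² + b² − c²)/(2ab) = (37.21 + 56.25 − 64)/(2·6.1·7.5) = 29.46/91.5 ≈ 0.321967  ⇒  C ≈ 71.2181°
Check: A + B + C ≈ 180°

A = 46.21°, B = 62.57°, C = 71.22°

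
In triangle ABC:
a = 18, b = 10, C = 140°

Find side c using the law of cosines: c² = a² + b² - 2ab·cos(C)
c² = 18² + 10² − 2·18·10·cos(140°)
cos(140°) ≈ -0.766044
c² ≈ 324 + 100 − 360·(-0.766044) ≈ 424 + 275.776 ≈ 699.776
c ≈ √699.776 ≈ 26.4533

c = 26.45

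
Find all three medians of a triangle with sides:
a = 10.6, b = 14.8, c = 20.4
Median formula: m_a = ½√(2b² + 2c² − a²) (and cyclically). a² = 112.36, b² = 219.04, c² = 416.16.
m_a = ½√(2·219.04 + 2·416.16 − 112.36) = ½√1158.04 ≈ ½·34.03 ≈ 17.015
m_b = ½√(2·112.36 + 2·416.16 − 219.04) = ½√838 ≈ ½·28.9482 ≈ 14.4741
m_c = ½√(2·112.36 + 2·219.04 − 416.16) = ½√246.64 ≈ ½·15.7048 ≈ 7.85239

m_a = 17.01, m_b = 14.47, m_c = 7.852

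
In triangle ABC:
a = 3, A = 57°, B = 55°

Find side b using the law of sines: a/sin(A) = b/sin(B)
a/sin(A) = b/sin(B)  ⇒  b = a·sin(B)/sin(A) = 3·sin(55°)/sin(57°)
sin(55°) ≈ 0.819152, sin(57°) ≈ 0.838671
b ≈ 3·0.819152/0.838671 ≈ 2.45746/0.838671 ≈ 2.93018

b = 2.93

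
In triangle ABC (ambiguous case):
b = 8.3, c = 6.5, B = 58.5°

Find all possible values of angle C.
b/sin(B) = c/sin(C)  ⇒  sin(C) = c·sin(B)/b = 6.5·sin(58.5°)/8.3
sin(58.5°) ≈ 0.85264
sin(C) ≈ 6.5·0.85264/8.3 ≈ 5.54216/8.3 ≈ 0.66773
Candidate 1: C₁ = arcsin(0.66773) ≈ 41.8921°  →  A = 180° − 58.5° − 41.8921° ≈ 79.6079° > 0, valid
Candidate 2: C₂ = 180° − C₁ ≈ 138.108°  →  A = 180° − 58.5° − 138.108° ≈ -16.6079° ≤ 0, not a valid triangle

C = 41.89° (one solution)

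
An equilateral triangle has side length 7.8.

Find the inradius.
r = Area/s with s the semi-perimeter.
Area = (√3/4)·7.8² = (√3/4)·60.84 ≈ 0.433013·60.84 ≈ 26.3445
s = 3·7.8/2 = 11.7
r ≈ 26.3445/11.7 ≈ 2.25167
(Equivalently r = side/(2√3) = 7.8/3.4641 ≈ 2.25167.)

r = 2.252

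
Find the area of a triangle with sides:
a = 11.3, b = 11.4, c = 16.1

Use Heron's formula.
s = (11.3 + 11.4 + 16.1)/2 = 38.8/2 = 19.4
s − a = 8.1, s − b = 8, s − c = 3.3
s(s−a)(s−b)(s−c) = 19.4·8.1·8·3.3 ≈ 4148.5
Area = √4148.5 ≈ 64.4088

Area = 64.41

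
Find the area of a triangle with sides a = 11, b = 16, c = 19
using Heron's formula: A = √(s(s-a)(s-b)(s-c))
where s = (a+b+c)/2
s = (11 + 16 + 19)/2 = 46/2 = 23
s − a = 12, s − b = 7, s − c = 4
s(s−a)(s−b)(s−c) = 23·12·7·4 = 7728
Area = √7728 ≈ 87.909

s = 23.0, Area = 87.91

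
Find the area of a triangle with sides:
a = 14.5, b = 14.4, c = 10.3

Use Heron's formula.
s = (14.5 + 14.4 + 10.3)/2 = 39.2/2 = 19.6
s − a = 5.1, s − b = 5.2, s − c = 9.3
s(s−a)(s−b)(s−c) = 19.6·5.1·5.2·9.3 ≈ 4834.07
Area = √4834.07 ≈ 69.5274

Area = 69.53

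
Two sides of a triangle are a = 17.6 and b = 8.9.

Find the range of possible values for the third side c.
Triangle inequality: |a − b| < c < a + b
|a − b| = |17.6 − 8.9| = 8.7
a + b = 17.6 + 8.9 = 26.5

8.7 < c < 26.5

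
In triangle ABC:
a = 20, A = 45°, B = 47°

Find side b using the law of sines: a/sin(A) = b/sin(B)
a/sin(A) = b/sin(B)  ⇒  b = a·sin(B)/sin(A) = 20·sin(47°)/sin(45°)
sin(47°) ≈ 0.731354, sin(45°) ≈ 0.707107
b ≈ 20·0.731354/0.707107 ≈ 14.6271/0.707107 ≈ 20.6858

b = 20.69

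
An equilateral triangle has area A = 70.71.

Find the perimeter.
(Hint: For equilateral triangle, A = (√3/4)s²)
A = (√3/4)s²  ⇒  s² = 4A/√3 = 4·70.71/√3 = 282.84/1.73205 ≈ 163.298
s ≈ √163.298 ≈ 12.7788
Perimeter = 3s ≈ 3·12.7788 ≈ 38.3364

Perimeter = 38.34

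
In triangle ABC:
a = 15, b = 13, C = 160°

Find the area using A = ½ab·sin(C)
A = ½·a·b·sin(C) = ½·15·13·sin(160°)
sin(160°) ≈ 0.34202
A ≈ ½·195·0.34202 = 97.5·0.34202 ≈ 33.347

Area = 33.35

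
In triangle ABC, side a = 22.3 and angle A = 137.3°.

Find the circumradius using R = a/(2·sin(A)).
R = a/(2·sin(A)) = 22.3/(2·sin(137.3°))
sin(137.3°) ≈ 0.67816
R ≈ 22.3/(2·0.67816) = 22.3/1.35632 ≈ 16.4416

R = 16.44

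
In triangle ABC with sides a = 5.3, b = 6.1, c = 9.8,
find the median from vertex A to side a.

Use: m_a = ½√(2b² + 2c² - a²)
m_a = ½√(2·6.1² + 2·9.8² − 5.3²) = ½√(2·37.21 + 2·96.04 − 28.09) = ½√(74.42 + 192.08 − 28.09) = ½√238.41
√238.41 ≈ 15.4405, so m_a ≈ 7.72027

m_a = 7.72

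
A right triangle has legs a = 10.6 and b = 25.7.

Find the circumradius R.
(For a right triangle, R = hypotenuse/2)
Hypotenuse c = √(a² + b²) = √(112.36 + 660.49) = √772.85 ≈ 27.8002
R = c/2 ≈ 27.8002/2 ≈ 13.9001

R = 13.9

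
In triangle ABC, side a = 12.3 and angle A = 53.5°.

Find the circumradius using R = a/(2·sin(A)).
R = a/(2·sin(A)) = 12.3/(2·sin(53.5°))
sin(53.5°) ≈ 0.803857
R ≈ 12.3/(2·0.803857) = 12.3/1.60771 ≈ 7.65062

R = 7.651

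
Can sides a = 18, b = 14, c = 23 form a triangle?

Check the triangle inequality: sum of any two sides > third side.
a + b vs c: 18 + 14 = 32 > 23  ✓
a + c vs b: 18 + 23 = 41 > 14  ✓
b + c vs a: 14 + 23 = 37 > 18  ✓

Yes, triangle inequality satisfied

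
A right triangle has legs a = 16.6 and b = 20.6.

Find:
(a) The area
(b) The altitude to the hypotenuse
(a) The legs are perpendicular, so Area = ½·a·b = ½·16.6·20.6 = ½·341.96 = 170.98
(b) Hypotenuse c = √(a² + b²) = √(275.56 + 424.36) = √699.92 ≈ 26.456
    Area = ½·c·h_c  ⇒  h_c = 2·Area/c = 341.96/26.456 ≈ 12.9256

Area = 170.98, h_c = 12.93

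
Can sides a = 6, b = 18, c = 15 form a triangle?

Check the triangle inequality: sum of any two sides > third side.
a + b vs c: 6 + 18 = 24 > 15  ✓
a + c vs b: 6 + 15 = 21 > 18  ✓
b + c vs a: 18 + 15 = 33 > 6  ✓

Yes, triangle inequality satisfied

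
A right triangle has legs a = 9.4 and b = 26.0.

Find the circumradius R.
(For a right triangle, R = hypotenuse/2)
Hypotenuse c = √(a² + b²) = √(88.36 + 676) = √764.36 ≈ 27.6471
R = c/2 ≈ 27.6471/2 ≈ 13.8235

R = 13.82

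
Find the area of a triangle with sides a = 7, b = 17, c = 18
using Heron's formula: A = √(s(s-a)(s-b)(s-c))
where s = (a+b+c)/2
s = (7 + 17 + 18)/2 = 42/2 = 21
s − a = 14, s − b = 4, s − c = 3
s(s−a)(s−b)(s−c) = 21·14·4·3 = 3528
Area = √3528 ≈ 59.397

s = 21.0, Area = 59.4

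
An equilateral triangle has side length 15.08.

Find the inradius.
r = Area/s with s the semi-perimeter.
Area = (√3/4)·15.08² = (√3/4)·227.4064 ≈ 0.433013·227.4064 ≈ 98.4699
s = 3·15.08/2 = 22.62
r ≈ 98.4699/22.62 ≈ 4.35322
(Equivalently r = side/(2√3) = 15.08/3.4641 ≈ 4.35322.)

r = 4.353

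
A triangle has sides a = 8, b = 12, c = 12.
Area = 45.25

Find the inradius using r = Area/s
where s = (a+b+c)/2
s = (8 + 12 + 12)/2 = 32/2 = 16
r = Area/s = 45.25/16 ≈ 2.82812

r = 2.828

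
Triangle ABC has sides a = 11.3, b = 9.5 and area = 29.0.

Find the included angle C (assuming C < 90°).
Area = ½·a·b·sin(C)  ⇒  sin(C) = 2·Area/(a·b) = 2·29.0/(11.3·9.5) = 58/107.35 ≈ 0.540289
C = arcsin(0.540289) ≈ 32.7033° (taking the acute solution since C < 90°)

C = 32.7°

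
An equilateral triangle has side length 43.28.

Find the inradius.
r = Area/s with s the semi-perimeter.
Area = (√3/4)·43.28² = (√3/4)·1873.1584 ≈ 0.433013·1873.1584 ≈ 811.101
s = 3·43.28/2 = 64.92
r ≈ 811.101/64.92 ≈ 12.4939
(Equivalently r = side/(2√3) = 43.28/3.4641 ≈ 12.4939.)

r = 12.49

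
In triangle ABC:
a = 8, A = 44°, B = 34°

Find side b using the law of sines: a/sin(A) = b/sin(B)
a/sin(A) = b/sin(B)  ⇒  b = a·sin(B)/sin(A) = 8·sin(34°)/sin(44°)
sin(34°) ≈ 0.559193, sin(44°) ≈ 0.694658
b ≈ 8·0.559193/0.694658 ≈ 4.47354/0.694658 ≈ 6.43992

b = 6.44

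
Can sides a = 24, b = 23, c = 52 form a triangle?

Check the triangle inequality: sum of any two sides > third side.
a + b vs c: 24 + 23 = 47 ≤ 52  ✗
a + c vs b: 24 + 52 = 76 > 23  ✓
b + c vs a: 23 + 52 = 75 > 24  ✓

No: 24 + 23 = 47 is not > 52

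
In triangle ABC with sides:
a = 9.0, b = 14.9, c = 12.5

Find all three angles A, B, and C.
Law of cosines for each angle (a² = 81, b² = 222.01, c² = 156.25):
cos(A) = (b² + c² − a²)/(2bc) = (222.01 + 156.25 − 81)/(2·14.9·12.5) = 297.26/372.5 ≈ 0.798013  ⇒  A ≈ 37.0592°
cos(B) = (a² + c² − b²)/(2ac) = (81 + 156.25 − 222.01)/(2·9.0·12.5) = 15.24/225 ≈ 0.0677333  ⇒  B ≈ 86.1162°
cos(C) = (a² + b² − c²)/(2ab) = (81 + 222.01 − 156.25)/(2·9.0·14.9) = 146.76/268.2 ≈ 0.547204  ⇒  C ≈ 56.8246°
Check: A + B + C ≈ 180°

A = 37.06°, B = 86.12°, C = 56.82°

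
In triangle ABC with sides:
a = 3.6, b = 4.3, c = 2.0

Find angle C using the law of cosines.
c² = a² + b² − 2ab·cos(C)  ⇒  cos(C) = (a² + b² − c²)/(2ab)
cos(C) = (3.6² + 4.3² − 2.0²)/(2·3.6·4.3) = (12.96 + 18.49 − 4)/30.96 = 27.45/30.96 ≈ 0.886628
C = arccos(0.886628) ≈ 27.5475°

C = 27.55°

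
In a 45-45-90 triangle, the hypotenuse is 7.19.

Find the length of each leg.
In a 45-45-90 triangle hypotenuse = leg·√2, so leg = hypotenuse/√2.
Leg = 7.19/√2 ≈ 7.19/1.41421 ≈ 5.0841

Each leg = 5.084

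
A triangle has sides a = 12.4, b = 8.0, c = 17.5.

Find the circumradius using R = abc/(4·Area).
First find the area with Heron's formula.
s = (12.4 + 8.0 + 17.5)/2 = 18.95
Area = √(s(s−a)(s−b)(s−c)) = √(18.95·6.55·10.95·1.45) ≈ √1970.75 ≈ 44.3932
abc = 12.4·8.0·17.5 = 1736
R = abc/(4·Area) ≈ 1736/(4·44.3932) = 1736/177.573 ≈ 9.77628

R = 9.776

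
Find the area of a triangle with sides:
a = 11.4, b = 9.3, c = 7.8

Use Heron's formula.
s = (11.4 + 9.3 + 7.8)/2 = 28.5/2 = 14.25
s − a = 2.85, s − b = 4.95, s − c = 6.45
s(s−a)(s−b)(s−c) = 14.25·2.85·4.95·6.45 ≈ 1296.66
Area = √1296.66 ≈ 36.0091

Area = 36.01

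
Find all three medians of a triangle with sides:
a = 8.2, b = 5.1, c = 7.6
Median formula: m_a = ½√(2b² + 2c² − a²) (and cyclically). a² = 67.24, b² = 26.01, c² = 57.76.
m_a = ½√(2·26.01 + 2·57.76 − 67.24) = ½√100.3 ≈ ½·10.015 ≈ 5.00749
m_b = ½√(2·67.24 + 2·57.76 − 26.01) = ½√223.99 ≈ ½·14.9663 ≈ 7.48315
m_c = ½√(2·67.24 + 2·26.01 − 57.76) = ½√128.74 ≈ ½·11.3464 ≈ 5.67318

m_a = 5.007, m_b = 7.483, m_c = 5.673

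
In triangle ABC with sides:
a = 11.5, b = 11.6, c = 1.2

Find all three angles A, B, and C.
Law of cosines for each angle (a² = 132.25, b² = 134.56, c² = 1.44):
cos(A) = (b² + c² − a²)/(2bc) = (134.56 + 1.44 − 132.25)/(2·11.6·1.2) = 3.75/27.84 ≈ 0.134698  ⇒  A ≈ 82.2588°
cos(B) = (a² + c² − b²)/(2ac) = (132.25 + 1.44 − 134.56)/(2·11.5·1.2) = -0.87/27.6 ≈ -0.0315217  ⇒  B ≈ 91.8064°
cos(C) = (a² + b² − c²)/(2ab) = (132.25 + 134.56 − 1.44)/(2·11.5·11.6) = 265.37/266.8 ≈ 0.99464  ⇒  C ≈ 5.93481°
Check: A + B + C ≈ 180°

A = 82.26°, B = 91.81°, C = 5.935°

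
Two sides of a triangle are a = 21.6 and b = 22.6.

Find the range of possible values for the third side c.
Triangle inequality: |a − b| < c < a + b
|a − b| = |21.6 − 22.6| = 1
a + b = 21.6 + 22.6 = 44.2

1 < c < 44.2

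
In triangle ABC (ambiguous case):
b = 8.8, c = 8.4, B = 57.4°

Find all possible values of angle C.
b/sin(B) = c/sin(C)  ⇒  sin(C) = c·sin(B)/b = 8.4·sin(57.4°)/8.8
sin(57.4°) ≈ 0.842452
sin(C) ≈ 8.4·0.842452/8.8 ≈ 7.0766/8.8 ≈ 0.804159
Candidate 1: C₁ = arcsin(0.804159) ≈ 53.5291°  →  A = 180° − 57.4° − 53.5291° ≈ 69.0709° > 0, valid
Candidate 2: C₂ = 180° − C₁ ≈ 126.471°  →  A = 180° − 57.4° − 126.471° ≈ -3.8709° ≤ 0, not a valid triangle

C = 53.53° (one solution)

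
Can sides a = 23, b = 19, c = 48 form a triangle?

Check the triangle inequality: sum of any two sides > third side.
a + b vs c: 23 + 19 = 42 ≤ 48  ✗
a + c vs b: 23 + 48 = 71 > 19  ✓
b + c vs a: 19 + 48 = 67 > 23  ✓

No: 23 + 19 = 42 is not > 48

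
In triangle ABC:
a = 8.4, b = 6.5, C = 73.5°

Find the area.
Two sides and the included angle (SAS): A = ½·a·b·sin(C) = ½·8.4·6.5·sin(73.5°)
sin(73.5°) ≈ 0.95882
A ≈ ½·54.6·0.95882 = 27.3·0.95882 ≈ 26.1758

Area = 26.18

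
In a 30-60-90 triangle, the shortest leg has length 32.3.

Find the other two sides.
In a 30-60-90 triangle the sides are in ratio 1 : √3 : 2 (short leg : long leg : hypotenuse).
Long leg = 32.3·√3 ≈ 32.3·1.73205 ≈ 55.9452
Hypotenuse = 2·32.3 = 64.6

Long leg = 32.3√3 = 55.95, Hypotenuse = 64.6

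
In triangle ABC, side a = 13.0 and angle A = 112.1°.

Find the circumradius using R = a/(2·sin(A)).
R = a/(2·sin(A)) = 13.0/(2·sin(112.1°))
sin(112.1°) ≈ 0.926529
R ≈ 13.0/(2·0.926529) = 13.0/1.85306 ≈ 7.01543

R = 7.015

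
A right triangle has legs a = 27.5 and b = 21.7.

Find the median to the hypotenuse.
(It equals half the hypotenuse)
Hypotenuse c = √(a² + b²) = √(756.25 + 470.89) = √1227.14 ≈ 35.0306
Median to hypotenuse = c/2 ≈ 35.0306/2 ≈ 17.5153

Median = 17.52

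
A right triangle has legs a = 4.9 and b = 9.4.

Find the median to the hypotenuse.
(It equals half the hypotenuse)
Hypotenuse c = √(a² + b²) = √(24.01 + 88.36) = √112.37 ≈ 10.6005
Median to hypotenuse = c/2 ≈ 10.6005/2 ≈ 5.30024

Median = 5.3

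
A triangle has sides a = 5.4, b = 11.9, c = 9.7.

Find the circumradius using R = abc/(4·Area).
First find the area with Heron's formula.
s = (5.4 + 11.9 + 9.7)/2 = 13.5
Area = √(s(s−a)(s−b)(s−c)) = √(13.5·8.1·1.6·3.8) ≈ √664.848 ≈ 25.7846
abc = 5.4·11.9·9.7 = 623.322
R = abc/(4·Area) ≈ 623.322/(4·25.7846) = 623.322/103.139 ≈ 6.04354

R = 6.044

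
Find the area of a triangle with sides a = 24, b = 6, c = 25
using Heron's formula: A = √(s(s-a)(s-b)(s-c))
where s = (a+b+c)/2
s = (24 + 6 + 25)/2 = 55/2 = 27.5
s − a = 3.5, s − b = 21.5, s − c = 2.5
s(s−a)(s−b)(s−c) = 27.5·3.5·21.5·2.5 = 5173.4375
Area = √5173.4375 ≈ 71.9266

s = 27.5, Area = 71.93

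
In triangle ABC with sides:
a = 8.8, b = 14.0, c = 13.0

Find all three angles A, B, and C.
Law of cosines for each angle (a² = 77.44, b² = 196, c² = 169):
cos(A) = (b² + c² − a²)/(2bc) = (196 + 169 − 77.44)/(2·14.0·13.0) = 287.56/364 ≈ 0.79  ⇒  A ≈ 37.8145°
cos(B) = (a² + c² − b²)/(2ac) = (77.44 + 169 − 196)/(2·8.8·13.0) = 50.44/228.8 ≈ 0.220455  ⇒  B ≈ 77.2643°
cos(C) = (a² + b² − c²)/(2ab) = (77.44 + 196 − 169)/(2·8.8·14.0) = 104.44/246.4 ≈ 0.423864  ⇒  C ≈ 64.9212°
Check: A + B + C ≈ 180°

A = 37.81°, B = 77.26°, C = 64.92°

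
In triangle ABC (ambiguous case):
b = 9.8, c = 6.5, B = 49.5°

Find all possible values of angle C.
b/sin(B) = c/sin(C)  ⇒  sin(C) = c·sin(B)/b = 6.5·sin(49.5°)/9.8
sin(49.5°) ≈ 0.760406
sin(C) ≈ 6.5·0.760406/9.8 ≈ 4.94264/9.8 ≈ 0.504351
Candidate 1: C₁ = arcsin(0.504351) ≈ 30.2883°  →  A = 180° − 49.5° − 30.2883° ≈ 100.212° > 0, valid
Candidate 2: C₂ = 180° − C₁ ≈ 149.712°  →  A = 180° − 49.5° − 149.712° ≈ -19.2117° ≤ 0, not a valid triangle

C = 30.29° (one solution)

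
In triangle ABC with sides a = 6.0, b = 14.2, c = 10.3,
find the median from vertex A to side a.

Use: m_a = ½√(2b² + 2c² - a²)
m_a = ½√(2·14.2² + 2·10.3² − 6.0²) = ½√(2·201.64 + 2·106.09 − 36) = ½√(403.28 + 212.18 − 36) = ½√579.46
√579.46 ≈ 24.072, so m_a ≈ 12.036

m_a = 12.04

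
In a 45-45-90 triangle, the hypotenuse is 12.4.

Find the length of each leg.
In a 45-45-90 triangle hypotenuse = leg·√2, so leg = hypotenuse/√2.
Leg = 12.4/√2 ≈ 12.4/1.41421 ≈ 8.76812

Each leg = 8.768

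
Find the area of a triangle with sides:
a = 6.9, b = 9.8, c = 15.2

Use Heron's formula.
s = (6.9 + 9.8 + 15.2)/2 = 31.9/2 = 15.95
s − a = 9.05, s − b = 6.15, s − c = 0.75
s(s−a)(s−b)(s−c) = 15.95·9.05·6.15·0.75 ≈ 665.803
Area = √665.803 ≈ 25.8032

Area = 25.8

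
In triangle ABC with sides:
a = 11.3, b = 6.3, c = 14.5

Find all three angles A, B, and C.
Law of cosines for each angle (a² = 127.69, b² = 39.69, c² = 210.25):
cos(A) = (b² + c² − a²)/(2bc) = (39.69 + 210.25 − 127.69)/(2·6.3·14.5) = 122.25/182.7 ≈ 0.66913  ⇒  A ≈ 48.0001°
cos(B) = (a² + c² − b²)/(2ac) = (127.69 + 210.25 − 39.69)/(2·11.3·14.5) = 298.25/327.7 ≈ 0.910131  ⇒  B ≈ 24.4765°
cos(C) = (a² + b² − c²)/(2ab) = (127.69 + 39.69 − 210.25)/(2·11.3·6.3) = -42.87/142.38 ≈ -0.301096  ⇒  C ≈ 107.523°
Check: A + B + C ≈ 180°

A = 48°, B = 24.48°, C = 107.5°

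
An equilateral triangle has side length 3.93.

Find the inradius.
r = Area/s with s the semi-perimeter.
Area = (√3/4)·3.93² = (√3/4)·15.4449 ≈ 0.433013·15.4449 ≈ 6.68784
s = 3·3.93/2 = 5.895
r ≈ 6.68784/5.895 ≈ 1.13449
(Equivalently r = side/(2√3) = 3.93/3.4641 ≈ 1.13449.)

r = 1.134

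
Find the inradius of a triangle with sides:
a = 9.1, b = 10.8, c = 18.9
r = Area/s where s is the semi-perimeter.
s = (9.1 + 10.8 + 18.9)/2 = 38.8/2 = 19.4
Area = √(s(s−a)(s−b)(s−c)) = √(19.4·10.3·8.6·0.5) ≈ √859.226 ≈ 29.3126
r ≈ 29.3126/19.4 ≈ 1.51096

r = 1.511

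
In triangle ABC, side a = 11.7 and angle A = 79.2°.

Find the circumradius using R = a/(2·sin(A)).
R = a/(2·sin(A)) = 11.7/(2·sin(79.2°))
sin(79.2°) ≈ 0.982287
R ≈ 11.7/(2·0.982287) = 11.7/1.96457 ≈ 5.95549

R = 5.955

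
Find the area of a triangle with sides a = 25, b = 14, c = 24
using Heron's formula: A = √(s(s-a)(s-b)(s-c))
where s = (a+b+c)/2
s = (25 + 14 + 24)/2 = 63/2 = 31.5
s − a = 6.5, s − b = 17.5, s − c = 7.5
s(s−a)(s−b)(s−c) = 31.5·6.5·17.5·7.5 = 26873.4375
Area = √26873.4375 ≈ 163.931

s = 31.5, Area = 163.9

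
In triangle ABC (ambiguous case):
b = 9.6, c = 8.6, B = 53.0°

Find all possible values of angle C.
b/sin(B) = c/sin(C)  ⇒  sin(C) = c·sin(B)/b = 8.6·sin(53.0°)/9.6
sin(53.0°) ≈ 0.798636
sin(C) ≈ 8.6·0.798636/9.6 ≈ 6.86827/9.6 ≈ 0.715444
Candidate 1: C₁ = arcsin(0.715444) ≈ 45.6796°  →  A = 180° − 53.0° − 45.6796° ≈ 81.3204° > 0, valid
Candidate 2: C₂ = 180° − C₁ ≈ 134.32°  →  A = 180° − 53.0° − 134.32° ≈ -7.3204° ≤ 0, not a valid triangle

C = 45.68° (one solution)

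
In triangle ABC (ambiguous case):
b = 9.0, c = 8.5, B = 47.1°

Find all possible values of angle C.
b/sin(B) = c/sin(C)  ⇒  sin(C) = c·sin(B)/b = 8.5·sin(47.1°)/9.0
sin(47.1°) ≈ 0.732543
sin(C) ≈ 8.5·0.732543/9.0 ≈ 6.22661/9.0 ≈ 0.691846
Candidate 1: C₁ = arcsin(0.691846) ≈ 43.7764°  →  A = 180° − 47.1° − 43.7764° ≈ 89.1236° > 0, valid
Candidate 2: C₂ = 180° − C₁ ≈ 136.224°  →  A = 180° − 47.1° − 136.224° ≈ -3.3236° ≤ 0, not a valid triangle

C = 43.78° (one solution)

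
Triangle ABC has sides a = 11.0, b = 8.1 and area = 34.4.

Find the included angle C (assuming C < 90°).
Area = ½·a·b·sin(C)  ⇒  sin(C) = 2·Area/(a·b) = 2·34.4/(11.0·8.1) = 68.8/89.1 ≈ 0.772166
C = arcsin(0.772166) ≈ 50.5488° (taking the acute solution since C < 90°)

C = 50.55°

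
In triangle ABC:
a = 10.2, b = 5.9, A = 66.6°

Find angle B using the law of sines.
a/sin(A) = b/sin(B)  ⇒  sin(B) = b·sin(A)/a = 5.9·sin(66.6°)/10.2
sin(66.6°) ≈ 0.917755
sin(B) ≈ 5.9·0.917755/10.2 ≈ 5.41475/10.2 ≈ 0.530858
B = arcsin(0.530858) ≈ 32.0634°
(Since b ≤ a we need B ≤ A, so the obtuse alternative 180° − 32.0634° ≈ 147.937° is rejected.)

B = 32.06°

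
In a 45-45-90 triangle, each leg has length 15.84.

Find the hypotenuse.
In a 45-45-90 triangle the sides are in ratio 1 : 1 : √2, so hypotenuse = leg·√2.
Hypotenuse = 15.84·√2 ≈ 15.84·1.41421 ≈ 22.4011

Hypotenuse = 15.84√2 = 22.4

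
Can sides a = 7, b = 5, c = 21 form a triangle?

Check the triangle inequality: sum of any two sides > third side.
a + b vs c: 7 + 5 = 12 ≤ 21  ✗
a + c vs b: 7 + 21 = 28 > 5  ✓
b + c vs a: 5 + 21 = 26 > 7  ✓

No: 7 + 5 = 12 is not > 21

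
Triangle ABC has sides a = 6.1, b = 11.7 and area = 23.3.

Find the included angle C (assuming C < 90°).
Area = ½·a·b·sin(C)  ⇒  sin(C) = 2·Area/(a·b) = 2·23.3/(6.1·11.7) = 46.6/71.37 ≈ 0.652935
C = arcsin(0.652935) ≈ 40.7633° (taking the acute solution since C < 90°)

C = 40.76°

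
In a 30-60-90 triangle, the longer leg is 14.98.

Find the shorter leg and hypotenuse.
In a 30-60-90 triangle the sides are in ratio 1 : √3 : 2, so short leg = long leg/√3 and hypotenuse = 2·(short leg).
Short leg = 14.98/√3 ≈ 14.98/1.73205 ≈ 8.64871
Hypotenuse = 2·8.64871 ≈ 17.2974

Short leg = 8.649, Hypotenuse = 17.3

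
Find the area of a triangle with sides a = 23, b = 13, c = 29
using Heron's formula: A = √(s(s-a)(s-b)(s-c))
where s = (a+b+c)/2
s = (23 + 13 + 29)/2 = 65/2 = 32.5
s − a = 9.5, s − b = 19.5, s − c = 3.5
s(s−a)(s−b)(s−c) = 32.5·9.5·19.5·3.5 = 21072.1875
Area = √21072.1875 ≈ 145.163

s = 32.5, Area = 145.2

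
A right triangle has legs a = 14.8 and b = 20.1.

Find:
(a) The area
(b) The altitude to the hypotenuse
(a) The legs are perpendicular, so Area = ½·a·b = ½·14.8·20.1 = ½·297.48 = 148.74
(b) Hypotenuse c = √(a² + b²) = √(219.04 + 404.01) = √623.05 ≈ 24.961
    Area = ½·c·h_c  ⇒  h_c = 2·Area/c = 297.48/24.961 ≈ 11.9178

Area = 148.74, h_c = 11.92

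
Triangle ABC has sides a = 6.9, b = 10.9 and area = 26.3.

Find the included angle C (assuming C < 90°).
Area = ½·a·b·sin(C)  ⇒  sin(C) = 2·Area/(a·b) = 2·26.3/(6.9·10.9) = 52.6/75.21 ≈ 0.699375
C = arcsin(0.699375) ≈ 44.3769° (taking the acute solution since C < 90°)

C = 44.38°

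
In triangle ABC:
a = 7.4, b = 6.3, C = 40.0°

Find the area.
Two sides and the included angle (SAS): A = ½·a·b·sin(C) = ½·7.4·6.3·sin(40.0°)
sin(40.0°) ≈ 0.642788
A ≈ ½·46.62·0.642788 = 23.31·0.642788 ≈ 14.9834

Area = 14.98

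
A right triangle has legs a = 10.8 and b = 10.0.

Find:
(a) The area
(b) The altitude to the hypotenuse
(a) The legs are perpendicular, so Area = ½·a·b = ½·10.8·10.0 = ½·108 = 54
(b) Hypotenuse c = √(a² + b²) = √(116.64 + 100) = √216.64 ≈ 14.7187
    Area = ½·c·h_c  ⇒  h_c = 2·Area/c = 108/14.7187 ≈ 7.33761

Area = 54, h_c = 7.338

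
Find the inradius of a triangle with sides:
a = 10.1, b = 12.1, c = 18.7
r = Area/s where s is the semi-perimeter.
s = (10.1 + 12.1 + 18.7)/2 = 40.9/2 = 20.45
Area = √(s(s−a)(s−b)(s−c)) = √(20.45·10.35·8.35·1.75) ≈ √3092.85 ≈ 55.6134
r ≈ 55.6134/20.45 ≈ 2.71948

r = 2.719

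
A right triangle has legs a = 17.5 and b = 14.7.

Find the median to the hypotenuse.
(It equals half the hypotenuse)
Hypotenuse c = √(a² + b²) = √(306.25 + 216.09) = √522.34 ≈ 22.8548
Median to hypotenuse = c/2 ≈ 22.8548/2 ≈ 11.4274

Median = 11.43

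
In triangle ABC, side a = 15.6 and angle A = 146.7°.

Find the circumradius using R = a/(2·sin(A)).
R = a/(2·sin(A)) = 15.6/(2·sin(146.7°))
sin(146.7°) ≈ 0.549023
R ≈ 15.6/(2·0.549023) = 15.6/1.09805 ≈ 14.2071

R = 14.21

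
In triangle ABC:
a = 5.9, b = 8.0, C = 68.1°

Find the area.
Two sides and the included angle (SAS): A = ½·a·b·sin(C) = ½·5.9·8.0·sin(68.1°)
sin(68.1°) ≈ 0.927836
A ≈ ½·47.2·0.927836 = 23.6·0.927836 ≈ 21.8969

Area = 21.9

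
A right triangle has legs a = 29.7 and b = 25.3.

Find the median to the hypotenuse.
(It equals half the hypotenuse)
Hypotenuse c = √(a² + b²) = √(882.09 + 640.09) = √1522.18 ≈ 39.0151
Median to hypotenuse = c/2 ≈ 39.0151/2 ≈ 19.5076

Median = 19.51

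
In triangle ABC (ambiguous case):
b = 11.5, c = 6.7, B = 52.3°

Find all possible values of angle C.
b/sin(B) = c/sin(C)  ⇒  sin(C) = c·sin(B)/b = 6.7·sin(52.3°)/11.5
sin(52.3°) ≈ 0.791224
sin(C) ≈ 6.7·0.791224/11.5 ≈ 5.3012/11.5 ≈ 0.460974
Candidate 1: C₁ = arcsin(0.460974) ≈ 27.45°  →  A = 180° − 52.3° − 27.45° ≈ 100.25° > 0, valid
Candidate 2: C₂ = 180° − C₁ ≈ 152.55°  →  A = 180° − 52.3° − 152.55° ≈ -24.85° ≤ 0, not a valid triangle

C = 27.45° (one solution)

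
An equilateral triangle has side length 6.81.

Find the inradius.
r = Area/s with s the semi-perimeter.
Area = (√3/4)·6.81² = (√3/4)·46.3761 ≈ 0.433013·46.3761 ≈ 20.0814
s = 3·6.81/2 = 10.215
r ≈ 20.0814/10.215 ≈ 1.96588
(Equivalently r = side/(2√3) = 6.81/3.4641 ≈ 1.96588.)

r = 1.966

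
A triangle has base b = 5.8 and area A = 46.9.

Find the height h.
A = ½·b·h  ⇒  h = 2A/b = 2·46.9/5.8 = 93.8/5.8 ≈ 16.1724

h = 16.17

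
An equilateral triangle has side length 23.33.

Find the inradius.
r = Area/s with s the semi-perimeter.
Area = (√3/4)·23.33² = (√3/4)·544.2889 ≈ 0.433013·544.2889 ≈ 235.684
s = 3·23.33/2 = 34.995
r ≈ 235.684/34.995 ≈ 6.73479
(Equivalently r = side/(2√3) = 23.33/3.4641 ≈ 6.73479.)

r = 6.735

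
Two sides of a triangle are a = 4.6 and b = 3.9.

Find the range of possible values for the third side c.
Triangle inequality: |a − b| < c < a + b
|a − b| = |4.6 − 3.9| = 0.7
a + b = 4.6 + 3.9 = 8.5

0.7 < c < 8.5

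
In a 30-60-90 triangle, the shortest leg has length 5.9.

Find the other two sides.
In a 30-60-90 triangle the sides are in ratio 1 : √3 : 2 (short leg : long leg : hypotenuse).
Long leg = 5.9·√3 ≈ 5.9·1.73205 ≈ 10.2191
Hypotenuse = 2·5.9 = 11.8

Long leg = 5.9√3 = 10.22, Hypotenuse = 11.8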